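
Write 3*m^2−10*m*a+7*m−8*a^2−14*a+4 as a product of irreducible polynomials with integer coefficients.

Group: m*(3*m+2*a+4) + (−4*a+1)*(3*m+2*a+4); both groups contain (3*m+2*a+4).

(m−4*a+1)*(3*m+2*a+4)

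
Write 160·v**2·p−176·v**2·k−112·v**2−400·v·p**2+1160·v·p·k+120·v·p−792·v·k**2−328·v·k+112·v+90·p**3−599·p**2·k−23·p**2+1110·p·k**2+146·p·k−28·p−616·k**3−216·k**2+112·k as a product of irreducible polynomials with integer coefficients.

(10·p−11·k−7)·(4·v−9·p+14·k−4)·(4·v−p+4·k)

Group: 4·v·(40·v·p−44·v·k−28·v−90·p**2+239·p·k+23·p−154·k**2−54·k+28) + (−p+4·k)·(40·v·p−44·v·k−28·v−90·p**2+239·p·k+23·p−154·k**2−54·k+28); both groups contain (40·v·p−44·v·k−28·v−90·p**2+239·p·k+23·p−154·k**2−54·k+28), so (4·v−p+4·k) is a factor with cofactor 40·v·p−44·v·k−28·v−90·p**2+239·p·k+23·p−154·k**2−54·k+28.
The cofactor groups again: 40·v·p−44·v·k−28·v−90·p**2+239·p·k+23·p−154·k**2−54·k+28 = 4·v·(10·p−11·k−7) + (−9·p+14·k−4)·(10·p−11·k−7); both groups contain (10·p−11·k−7), giving (4·v−9·p+14·k−4)·(10·p−11·k−7).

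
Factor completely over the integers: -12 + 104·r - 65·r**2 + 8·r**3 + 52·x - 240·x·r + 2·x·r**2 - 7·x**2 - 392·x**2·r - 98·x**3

-(7·x - r + 6)·(2·x + 8·r - 1)·(7·x + r - 2)

Group: 7·x·(-14·x**2 - 58·x·r + 11·x - 8·r**2 + 17·r - 2) + (-r + 6)·(-14·x**2 - 58·x·r + 11·x - 8·r**2 + 17·r - 2); both groups contain (-14·x**2 - 58·x·r + 11·x - 8·r**2 + 17·r - 2), so (7·x - r + 6) is a factor with cofactor -14·x**2 - 58·x·r + 11·x - 8·r**2 + 17·r - 2.
The cofactor groups again: -14·x**2 - 58·x·r + 11·x - 8·r**2 + 17·r - 2 = -7·x·(2·x + 8·r - 1) + (-r + 2)·(2·x + 8·r - 1); both groups contain (2·x + 8·r - 1), giving -(7·x + r - 2)·(2·x + 8·r - 1).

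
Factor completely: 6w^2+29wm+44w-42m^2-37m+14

Group: w(6w-7m+2) + (6m+7)(6w-7m+2); both groups contain (6w-7m+2).

(6w-7m+2)(w+6m+7)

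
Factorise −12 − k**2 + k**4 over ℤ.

(k + 2)(k − 2)(k**2 + 3)

Substitute u = k**2 to get a quadratic in u, then factor.
k**2 − 4 is a difference of squares.
k**2 + 3 is irreducible over ℤ (always positive, so no real roots).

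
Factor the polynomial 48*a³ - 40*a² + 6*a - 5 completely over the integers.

(6*a - 5)*(8*a² + 1)

Group as (48*a³ + 6*a) + (-40*a² - 5) = 6*a*(8*a² + 1) - 5*(8*a² + 1).
Both groups share the factor (8*a² + 1).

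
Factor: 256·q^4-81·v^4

Difference of squares twice: with A = 4·q and B = 3·v, A⁴ − B⁴ = (A² − B²)(A² + B²), and A² − B² factors again.

(4·q+3·v)·(4·q-3·v)·(16·q^2+9·v^2)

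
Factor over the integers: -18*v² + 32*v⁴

Pull out the common factor 2*v²; 16*v² - 9 is a difference of squares.

2*v²*(4*v + 3)*(4*v - 3)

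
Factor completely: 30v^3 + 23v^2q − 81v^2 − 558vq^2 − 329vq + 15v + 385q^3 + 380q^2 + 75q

(15v − 11q − 3)(2v − 7q − 5)(v + 5q)

Group: 2v(15v^2 + 64vq − 3v − 55q^2 − 15q) + (−7q − 5)(15v^2 + 64vq − 3v − 55q^2 − 15q); both groups contain (15v^2 + 64vq − 3v − 55q^2 − 15q), so (2v − 7q − 5) is a factor with cofactor 15v^2 + 64vq − 3v − 55q^2 − 15q.
The cofactor groups again: 15v^2 + 64vq − 3v − 55q^2 − 15q = 15v(v + 5q) + (−11q − 3)(v + 5q); both groups contain (v + 5q), giving (15v − 11q − 3)(v + 5q).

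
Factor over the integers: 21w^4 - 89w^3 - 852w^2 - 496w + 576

(3w + 4)(7w - 4)(w + 4)(w - 9)

Trying the rational-root candidates, w = -4/3 is a root, so (3w + 4) divides it; the quotient is 7w^3 - 39w^2 - 232w + 144.
Continuing, w = -4 is a root, so (w + 4) divides it; the quotient is 7w^2 - 67w + 36.
The remaining quadratic factors as (7w - 4)(w - 9).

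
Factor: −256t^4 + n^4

(n)⁴ − (4t)⁴ = ((n)² − (4t)²)((n)² + (4t)²); the first factor splits again, the second (n^2 + 16t^2) is irreducible.

(n + 4t)(n − 4t)(n^2 + 16t^2)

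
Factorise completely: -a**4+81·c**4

Difference of squares twice: with A = 3·c and B = a, A⁴ − B⁴ = (A² − B²)(A² + B²), and A² − B² factors again.

(3·c-a)·(3·c+a)·(9·c**2+a**2)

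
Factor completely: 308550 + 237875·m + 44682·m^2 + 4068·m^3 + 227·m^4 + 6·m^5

(6·m + 11)·(m + 10)·(m + 15)·(m^2 + 11·m + 187)

Testing divisors of the constant over divisors of the leading coefficient, m = -15 is a root, giving the factor (m + 15) and quotient 6·m^4 + 137·m^3 + 2013·m^2 + 14487·m + 20570.
Then m = -11/6 is a root, giving the factor (6·m + 11) and quotient m^3 + 21·m^2 + 297·m + 1870.
Continuing, m = -10 is a root, so (m + 10) is a factor; dividing leaves m^2 + 11·m + 187.
The quadratic m^2 + 11·m + 187 has discriminant -627 < 0 and is irreducible over ℤ.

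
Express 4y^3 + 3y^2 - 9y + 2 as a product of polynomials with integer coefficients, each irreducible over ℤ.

(4y - 1)(y + 2)(y - 1)

Among the possible rational roots, y = 1 is a root, so (y - 1) divides it; the quotient is 4y^2 + 7y - 2.
The remaining quadratic factors as (y + 2)(4y - 1).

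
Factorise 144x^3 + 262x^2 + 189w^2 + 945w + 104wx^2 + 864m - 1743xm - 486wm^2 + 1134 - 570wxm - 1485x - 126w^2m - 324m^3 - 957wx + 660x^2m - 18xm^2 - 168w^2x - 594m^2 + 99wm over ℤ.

Group: 7w(-24wx - 18wm + 27w - 16x^2 - 84xm - 54x - 54m^2 + 27m + 81) + (-9x + 6m + 14)(-24wx - 18wm + 27w - 16x^2 - 84xm - 54x - 54m^2 + 27m + 81); both groups contain (-24wx - 18wm + 27w - 16x^2 - 84xm - 54x - 54m^2 + 27m + 81), so (7w - 9x + 6m + 14) is a factor with cofactor -24wx - 18wm + 27w - 16x^2 - 84xm - 54x - 54m^2 + 27m + 81.
The cofactor groups again: -24wx - 18wm + 27w - 16x^2 - 84xm - 54x - 54m^2 + 27m + 81 = -8x(3w + 2x + 9m + 9) + (-6m + 9)(3w + 2x + 9m + 9); both groups contain (3w + 2x + 9m + 9), giving -(8x + 6m - 9)(3w + 2x + 9m + 9).

-(7w - 9x + 6m + 14)(8x + 6m - 9)(3w + 2x + 9m + 9)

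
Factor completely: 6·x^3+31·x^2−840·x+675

(6·x−5)·(x+15)·(x−9)

Testing divisors of the constant over divisors of the leading coefficient, x = −15 is a root, so (x+15) is a factor; dividing leaves 6·x^2−59·x+45.
The remaining quadratic factors as (x−9)(6·x−5).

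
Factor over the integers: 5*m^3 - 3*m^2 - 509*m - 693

(5*m + 7)*(m + 9)*(m - 11)

Testing divisors of the constant over divisors of the leading coefficient, m = 11 is a root, so (m - 11) divides it; the quotient is 5*m^2 + 52*m + 63.
The remaining quadratic factors as (m + 9)(5*m + 7).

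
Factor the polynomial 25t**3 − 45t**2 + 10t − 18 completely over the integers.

Group as (25t**3 + 10t) + (−45t**2 − 18) = 5t(5t**2 + 2) − 9(5t**2 + 2).
Both groups share the factor (5t**2 + 2).

(5t − 9)(5t**2 + 2)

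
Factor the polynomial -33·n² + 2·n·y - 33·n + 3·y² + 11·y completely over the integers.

Group: -11·n·(3·n - y) + (-3·y - 11)·(3·n - y); both groups contain (3·n - y).

-(11·n + 3·y + 11)·(3·n - y)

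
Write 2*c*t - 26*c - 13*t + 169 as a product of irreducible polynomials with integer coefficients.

(2*c - 13)*(t - 13)

Group as (2*c*t - 26*c) + (-13*t + 169) = 2*c*(t - 13) - 13*(t - 13).
Both groups share the factor (t - 13).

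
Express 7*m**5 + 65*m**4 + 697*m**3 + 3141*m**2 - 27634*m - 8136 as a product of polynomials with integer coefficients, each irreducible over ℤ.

(7*m + 2)*(m + 9)*(m - 4)*(m**2 + 4*m + 113)

Trying the rational-root candidates, m = 4 is a root, giving the factor (m - 4) and quotient 7*m**4 + 93*m**3 + 1069*m**2 + 7417*m + 2034.
Continuing, m = -2/7 is a root, so (7*m + 2) divides it; the quotient is m**3 + 13*m**2 + 149*m + 1017.
Continuing, m = -9 is a root, so (m + 9) is a factor; dividing leaves m**2 + 4*m + 113.
The quadratic m**2 + 4*m + 113 has discriminant -436 < 0 and is irreducible over ℤ.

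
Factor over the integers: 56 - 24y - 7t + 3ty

(3y - 7)(t - 8)

Group as (3ty - 7t) + (-24y + 56) = t(3y - 7) - 8(3y - 7).
Both groups share the factor (3y - 7).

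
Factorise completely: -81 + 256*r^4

(4*r + 3)*(4*r - 3)*(16*r^2 + 9)

Difference of squares twice: with A = 4*r and B = 3, A⁴ − B⁴ = (A² − B²)(A² + B²), and A² − B² factors again.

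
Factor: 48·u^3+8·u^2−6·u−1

Group as (48·u^3−6·u) + (8·u^2−1) = 6·u·(8·u^2−1) + (8·u^2−1).
Both groups share the factor (8·u^2−1).

(6·u+1)·(8·u^2−1)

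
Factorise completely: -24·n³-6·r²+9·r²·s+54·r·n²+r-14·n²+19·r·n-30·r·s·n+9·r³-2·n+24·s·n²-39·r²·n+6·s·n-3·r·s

(r-2·n)·(3·r+3·s-3·n-1)·(3·r-4·n-1)

Group: r·(9·r²+9·r·s-21·r·n-6·r-12·s·n-3·s+12·n²+7·n+1) - 2·n·(9·r²+9·r·s-21·r·n-6·r-12·s·n-3·s+12·n²+7·n+1); both groups contain (9·r²+9·r·s-21·r·n-6·r-12·s·n-3·s+12·n²+7·n+1), so (r-2·n) is a factor with cofactor 9·r²+9·r·s-21·r·n-6·r-12·s·n-3·s+12·n²+7·n+1.
The cofactor groups again: 9·r²+9·r·s-21·r·n-6·r-12·s·n-3·s+12·n²+7·n+1 = 3·r·(3·r+3·s-3·n-1) + (-4·n-1)·(3·r+3·s-3·n-1); both groups contain (3·r+3·s-3·n-1), giving (3·r-4·n-1)·(3·r+3·s-3·n-1).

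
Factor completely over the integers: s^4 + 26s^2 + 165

Substitute u = s^2 to get a quadratic in u, then factor.
s^2 + 15 is irreducible over ℤ (always positive, so no real roots).
s^2 + 11 is irreducible over ℤ (always positive, so no real roots).

(s^2 + 11)(s^2 + 15)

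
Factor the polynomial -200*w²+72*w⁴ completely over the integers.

Pull out the common factor 8*w²; 9*w²-25 is a difference of squares.

8*w²*(3*w+5)*(3*w-5)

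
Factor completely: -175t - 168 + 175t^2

Pull out the common factor 7, then factor the remaining trinomial.

7(5t + 3)(5t - 8)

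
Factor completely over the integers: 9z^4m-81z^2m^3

9mz^2(z-3m)(z+3m)

Every term has a factor of 9z^2m. Then z^2-9m^2 = (z)² − (3m)².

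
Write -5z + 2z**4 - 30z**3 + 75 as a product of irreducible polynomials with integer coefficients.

Group as (2z**4 - 5z) + (-30z**3 + 75) = z(2z**3 - 5) - 15(2z**3 - 5).
Both groups share the factor (2z**3 - 5).

(z - 15)(2z**3 - 5)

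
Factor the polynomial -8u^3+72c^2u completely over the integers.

Pull out the common factor 8u; 9c^2-u^2 is a difference of squares.

8u(3c+u)(3c-u)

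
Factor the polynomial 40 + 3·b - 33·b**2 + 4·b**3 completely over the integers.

Among the possible rational roots, b = 5/4 is a root, so (4·b - 5) divides it; the quotient is b**2 - 7·b - 8.
The remaining quadratic factors as (b + 1)(b - 8).

(4·b - 5)·(b + 1)·(b - 8)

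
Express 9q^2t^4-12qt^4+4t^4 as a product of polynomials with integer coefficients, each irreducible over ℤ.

Pull out the common factor t^4, leaving 9q^2-12q+4.
Recognize a perfect-square trinomial with the parts 3q and 2.

t^4(3q-2)^2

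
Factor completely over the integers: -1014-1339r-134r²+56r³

Among the possible rational roots, r = -13/4 is a root, giving the factor (4r+13) and quotient 14r²-79r-78.
The remaining quadratic factors as (7r+6)(2r-13).

(2r-13)(4r+13)(7r+6)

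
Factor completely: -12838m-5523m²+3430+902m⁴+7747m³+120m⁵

(4m-1)(5m-7)(6m+7)(m²+8m+70)

Trying the rational-root candidates, m = 7/5 is a root, so (5m-7) is a factor; dividing leaves 24m⁴+214m³+1849m²+1484m-490.
Then m = -7/6 is a root, so (6m+7) is a factor; dividing leaves 4m³+31m²+272m-70.
Then m = 1/4 is a root, so (4m-1) divides it; the quotient is m²+8m+70.
The quadratic m²+8m+70 has discriminant -216 < 0 and is irreducible over ℤ.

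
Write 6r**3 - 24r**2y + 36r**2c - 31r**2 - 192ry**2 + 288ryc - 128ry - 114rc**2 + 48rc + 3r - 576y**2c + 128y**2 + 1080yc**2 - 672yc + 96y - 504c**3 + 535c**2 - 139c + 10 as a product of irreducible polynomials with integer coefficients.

Group: r(6r**2 + 24ry - 6rc - r + 72yc - 16y - 72c**2 + 25c - 2) + (-8y + 7c - 5)(6r**2 + 24ry - 6rc - r + 72yc - 16y - 72c**2 + 25c - 2); both groups contain (6r**2 + 24ry - 6rc - r + 72yc - 16y - 72c**2 + 25c - 2), so (r - 8y + 7c - 5) is a factor with cofactor 6r**2 + 24ry - 6rc - r + 72yc - 16y - 72c**2 + 25c - 2.
The cofactor groups again: 6r**2 + 24ry - 6rc - r + 72yc - 16y - 72c**2 + 25c - 2 = 2r(3r + 9c - 2) + (8y - 8c + 1)(3r + 9c - 2); both groups contain (3r + 9c - 2), giving (2r + 8y - 8c + 1)(3r + 9c - 2).

(2r + 8y - 8c + 1)(r - 8y + 7c - 5)(3r + 9c - 2)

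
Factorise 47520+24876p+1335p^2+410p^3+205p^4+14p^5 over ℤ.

(2p+11)(7p+15)(p+12)(p^2-5p+24)

Trying the rational-root candidates, p = -12 is a root, so (p+12) divides it; the quotient is 14p^4+37p^3-34p^2+1743p+3960.
Next, p = -11/2 is a root, so (2p+11) is a factor; dividing leaves 7p^3-20p^2+93p+360.
Then p = -15/7 is a root, so (7p+15) is a factor; dividing leaves p^2-5p+24.
The quadratic p^2-5p+24 has discriminant -71 < 0 and is irreducible over ℤ.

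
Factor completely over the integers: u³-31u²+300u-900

(u-10)(u-15)(u-6)

Trying the rational-root candidates, u = 15 is a root, giving the factor (u-15) and quotient u²-16u+60.
The remaining quadratic factors as (u-6)(u-10).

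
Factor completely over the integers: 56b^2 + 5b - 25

(7b + 5)(8b - 5)

Need a pair with product 56·(-25) = -1400 and sum 5: that's -35 and 40.
Split the middle term: 56b^2 - 35b + 40b - 25 = 7b(8b - 5) + 5(8b - 5).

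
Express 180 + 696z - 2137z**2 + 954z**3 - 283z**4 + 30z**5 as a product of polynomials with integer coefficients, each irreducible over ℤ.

Among the possible rational roots, z = 6 is a root, so (z - 6) divides it; the quotient is 30z**4 - 103z**3 + 336z**2 - 121z - 30.
Then z = 3/5 is a root, giving the factor (5z - 3) and quotient 6z**3 - 17z**2 + 57z + 10.
Next, z = -1/6 is a root, so (6z + 1) divides it; the quotient is z**2 - 3z + 10.
The quadratic z**2 - 3z + 10 has discriminant -31 < 0 and is irreducible over ℤ.

(5z - 3)(6z + 1)(z - 6)(z**2 - 3z + 10)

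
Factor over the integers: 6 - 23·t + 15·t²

Need a pair with product 15·6 = 90 and sum -23: that's -18 and -5.
Split the middle term: 15·t² - 18·t - 5·t + 6 = 3·t·(5·t - 6) - (5·t - 6).

(3·t - 1)·(5·t - 6)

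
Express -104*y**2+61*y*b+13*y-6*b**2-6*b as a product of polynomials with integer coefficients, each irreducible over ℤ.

-(13*y-6*b)*(8*y-b-1)

Group: -8*y*(13*y-6*b) + (b+1)*(13*y-6*b); both groups contain (13*y-6*b).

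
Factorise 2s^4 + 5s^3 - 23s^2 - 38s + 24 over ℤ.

Trying the rational-root candidates, s = 1/2 is a root, so (2s - 1) is a factor; dividing leaves s^3 + 3s^2 - 10s - 24.
Next, s = -2 is a root, so (s + 2) divides it; the quotient is s^2 + s - 12.
The remaining quadratic factors as (s + 4)(s - 3).

(2s - 1)(s + 2)(s + 4)(s - 3)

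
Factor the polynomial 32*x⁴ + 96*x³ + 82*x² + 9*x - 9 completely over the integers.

Testing divisors of the constant over divisors of the leading coefficient, x = -3/4 is a root, so (4*x + 3) is a factor; dividing leaves 8*x³ + 18*x² + 7*x - 3.
Continuing, x = 1/4 is a root, so (4*x - 1) is a factor; dividing leaves 2*x² + 5*x + 3.
The remaining quadratic factors as (x + 1)(2*x + 3).

(2*x + 3)*(4*x + 3)*(4*x - 1)*(x + 1)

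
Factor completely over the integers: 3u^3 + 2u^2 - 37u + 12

Testing divisors of the constant over divisors of the leading coefficient, u = 1/3 is a root, so (3u - 1) is a factor; dividing leaves u^2 + u - 12.
The remaining quadratic factors as (u - 3)(u + 4).

(3u - 1)(u + 4)(u - 3)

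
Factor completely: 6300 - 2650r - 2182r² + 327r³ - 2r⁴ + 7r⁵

Trying the rational-root candidates, r = -2 is a root, so (r + 2) is a factor; dividing leaves 7r⁴ - 16r³ + 359r² - 2900r + 3150.
Continuing, r = 9/7 is a root, so (7r - 9) is a factor; dividing leaves r³ - r² + 50r - 350.
Next, r = 5 is a root, giving the factor (r - 5) and quotient r² + 4r + 70.
The quadratic r² + 4r + 70 has discriminant -264 < 0 and is irreducible over ℤ.

(7r - 9)(r + 2)(r - 5)(r² + 4r + 70)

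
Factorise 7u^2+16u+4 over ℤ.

(7u+2)(u+2)

Need a pair with product 7·4 = 28 and sum 16: that's 14 and 2.
Split the middle term: 7u^2+14u + 2u+4 = 7u(u+2) + 2(u+2).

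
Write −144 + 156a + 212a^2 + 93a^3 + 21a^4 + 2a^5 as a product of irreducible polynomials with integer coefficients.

Trying the rational-root candidates, a = −3 is a root, giving the factor (a + 3) and quotient 2a^4 + 15a^3 + 48a^2 + 68a − 48.
Then a = −4 is a root, so (a + 4) is a factor; dividing leaves 2a^3 + 7a^2 + 20a − 12.
Then a = 1/2 is a root, giving the factor (2a − 1) and quotient a^2 + 4a + 12.
The quadratic a^2 + 4a + 12 has discriminant −32 < 0 and is irreducible over ℤ.

(2a − 1)(a + 3)(a + 4)(a^2 + 4a + 12)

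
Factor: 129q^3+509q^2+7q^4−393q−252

(7q+3)(q+12)(q+7)(q−1)

Among the possible rational roots, q = 1 is a root, giving the factor (q−1) and quotient 7q^3+136q^2+645q+252.
Next, q = −12 is a root, giving the factor (q+12) and quotient 7q^2+52q+21.
The remaining quadratic factors as (7q+3)(q+7).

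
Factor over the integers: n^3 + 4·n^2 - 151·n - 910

(n + 10)·(n + 7)·(n - 13)

Testing divisors of the constant over divisors of the leading coefficient, n = 13 is a root, so (n - 13) is a factor; dividing leaves n^2 + 17·n + 70.
The remaining quadratic factors as (n + 10)(n + 7).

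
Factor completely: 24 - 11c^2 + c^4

(c^2 - 3)(c^2 - 8)

Substitute u = c^2 to get a quadratic in u, then factor.
c^2 - 8 is irreducible over ℤ (8 is not a perfect square).
c^2 - 3 is irreducible over ℤ (3 is not a perfect square).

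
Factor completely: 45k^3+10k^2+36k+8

Group as (45k^3+36k) + (10k^2+8) = 9k(5k^2+4) + 2(5k^2+4).
Both groups share the factor (5k^2+4).

(9k+2)(5k^2+4)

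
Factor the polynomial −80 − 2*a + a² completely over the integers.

Two integers with product −80 and sum −2 are −10 and 8.

(a + 8)*(a − 10)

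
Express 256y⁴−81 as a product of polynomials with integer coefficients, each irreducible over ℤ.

(4y+3)(4y−3)(16y²+9)

Write as (16y²)² − (9)², then factor 16y²−9 once more.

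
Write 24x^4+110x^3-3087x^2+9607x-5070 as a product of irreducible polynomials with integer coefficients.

By the rational root theorem, x = -15 is a root, giving the factor (x+15) and quotient 24x^3-250x^2+663x-338.
Continuing, x = 13/4 is a root, so (4x-13) is a factor; dividing leaves 6x^2-43x+26.
The remaining quadratic factors as (2x-13)(3x-2).

(2x-13)(3x-2)(4x-13)(x+15)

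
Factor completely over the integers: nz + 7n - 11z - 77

(n - 11)(z + 7)

Group as (nz + 7n) + (-11z - 77) = n(z + 7) - 11(z + 7).
Both groups share the factor (z + 7).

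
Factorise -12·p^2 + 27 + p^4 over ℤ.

Substitute u = p^2 to get a quadratic in u, then factor.
p^2 - 9 is a difference of squares.
p^2 - 3 is irreducible over ℤ (3 is not a perfect square).

(p + 3)·(p - 3)·(p^2 - 3)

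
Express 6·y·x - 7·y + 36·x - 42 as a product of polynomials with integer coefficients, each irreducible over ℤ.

Group as (6·y·x - 7·y) + (36·x - 42) = y·(6·x - 7) + 6·(6·x - 7).
Both groups share the factor (6·x - 7).

(6·x - 7)·(y + 6)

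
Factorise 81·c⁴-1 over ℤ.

(3·c+1)·(3·c-1)·(9·c²+1)

Write as (9·c²)² − (1)², then factor 9·c²-1 once more.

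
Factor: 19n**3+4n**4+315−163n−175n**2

(4n+7)(n+9)(n−1)(n−5)

Testing divisors of the constant over divisors of the leading coefficient, n = −7/4 is a root, giving the factor (4n+7) and quotient n**3+3n**2−49n+45.
Then n = 5 is a root, so (n−5) divides it; the quotient is n**2+8n−9.
The remaining quadratic factors as (n−1)(n+9).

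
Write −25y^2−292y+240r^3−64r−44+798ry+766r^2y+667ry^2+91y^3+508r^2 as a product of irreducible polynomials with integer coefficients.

(5r+7y+11)(6r+y−2)(8r+13y+2)

Group: 8r(30r^2+47ry+56r+7y^2−3y−22) + (13y+2)(30r^2+47ry+56r+7y^2−3y−22); both groups contain (30r^2+47ry+56r+7y^2−3y−22), so (8r+13y+2) is a factor with cofactor 30r^2+47ry+56r+7y^2−3y−22.
The cofactor groups again: 30r^2+47ry+56r+7y^2−3y−22 = 6r(5r+7y+11) + (y−2)(5r+7y+11); both groups contain (5r+7y+11), giving (6r+y−2)(5r+7y+11).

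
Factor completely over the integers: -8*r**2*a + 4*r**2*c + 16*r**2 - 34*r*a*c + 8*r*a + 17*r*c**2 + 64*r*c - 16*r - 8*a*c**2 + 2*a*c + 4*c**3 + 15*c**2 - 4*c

Group: 4*r*(-2*r*a + r*c + 4*r - 8*a*c + 2*a + 4*c**2 + 15*c - 4) + c*(-2*r*a + r*c + 4*r - 8*a*c + 2*a + 4*c**2 + 15*c - 4); both groups contain (-2*r*a + r*c + 4*r - 8*a*c + 2*a + 4*c**2 + 15*c - 4), so (4*r + c) is a factor with cofactor -2*r*a + r*c + 4*r - 8*a*c + 2*a + 4*c**2 + 15*c - 4.
The cofactor groups again: -2*r*a + r*c + 4*r - 8*a*c + 2*a + 4*c**2 + 15*c - 4 = -2*a*(r + 4*c - 1) + (c + 4)*(r + 4*c - 1); both groups contain (r + 4*c - 1), giving -(2*a - c - 4)*(r + 4*c - 1).

-(2*a - c - 4)*(r + 4*c - 1)*(4*r + c)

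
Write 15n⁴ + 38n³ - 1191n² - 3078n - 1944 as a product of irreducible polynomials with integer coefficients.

By the rational root theorem, n = -6/5 is a root, giving the factor (5n + 6) and quotient 3n³ + 4n² - 243n - 324.
Continuing, n = -4/3 is a root, so (3n + 4) is a factor; dividing leaves n² - 81.
The remaining quadratic factors as (n + 9)(n - 9).

(3n + 4)(5n + 6)(n + 9)(n - 9)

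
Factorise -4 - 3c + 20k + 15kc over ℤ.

(3c + 4)(5k - 1)

Group as (15kc + 20k) + (-3c - 4) = 5k(3c + 4) - (3c + 4).
Both groups share the factor (3c + 4).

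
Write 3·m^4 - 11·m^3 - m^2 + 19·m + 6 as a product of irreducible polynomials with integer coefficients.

(3·m + 1)·(m + 1)·(m - 2)·(m - 3)

Trying the rational-root candidates, m = -1/3 is a root, so (3·m + 1) is a factor; dividing leaves m^3 - 4·m^2 + m + 6.
Continuing, m = -1 is a root, giving the factor (m + 1) and quotient m^2 - 5·m + 6.
The remaining quadratic factors as (m - 2)(m - 3).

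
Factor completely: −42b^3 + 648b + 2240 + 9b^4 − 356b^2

(3b + 14)(3b − 10)(b + 2)(b − 8)

Testing divisors of the constant over divisors of the leading coefficient, b = 8 is a root, so (b − 8) is a factor; dividing leaves 9b^3 + 30b^2 − 116b − 280.
Then b = −2 is a root, giving the factor (b + 2) and quotient 9b^2 + 12b − 140.
The remaining quadratic factors as (3b − 10)(3b + 14).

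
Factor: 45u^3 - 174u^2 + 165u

Pull out the common factor 3u, then factor the remaining trinomial.

3u(3u - 5)(5u - 11)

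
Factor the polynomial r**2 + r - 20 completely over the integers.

(r + 5)·(r - 4)

Two integers with product -20 and sum 1 are 5 and -4.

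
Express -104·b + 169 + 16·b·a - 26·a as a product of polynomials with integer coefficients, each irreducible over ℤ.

Group as (16·b·a - 104·b) + (-26·a + 169) = 8·b·(2·a - 13) - 13·(2·a - 13).
Both groups share the factor (2·a - 13).

(2·a - 13)·(8·b - 13)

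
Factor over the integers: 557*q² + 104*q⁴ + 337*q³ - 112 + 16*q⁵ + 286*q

(4*q + 7)*(4*q - 1)*(q + 2)*(q² + 3*q + 8)

Testing divisors of the constant over divisors of the leading coefficient, q = 1/4 is a root, giving the factor (4*q - 1) and quotient 4*q⁴ + 27*q³ + 91*q² + 162*q + 112.
Continuing, q = -2 is a root, giving the factor (q + 2) and quotient 4*q³ + 19*q² + 53*q + 56.
Then q = -7/4 is a root, giving the factor (4*q + 7) and quotient q² + 3*q + 8.
The quadratic q² + 3*q + 8 has discriminant -23 < 0 and is irreducible over ℤ.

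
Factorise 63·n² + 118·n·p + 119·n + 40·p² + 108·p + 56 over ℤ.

(7·n + 10·p + 7)·(9·n + 4·p + 8)

Group: 9·n·(7·n + 10·p + 7) + (4·p + 8)·(7·n + 10·p + 7); both groups contain (7·n + 10·p + 7).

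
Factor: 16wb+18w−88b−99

Group as (16wb+18w) + (−88b−99) = 2w(8b+9) − 11(8b+9).
Both groups share the factor (8b+9).

(2w−11)(8b+9)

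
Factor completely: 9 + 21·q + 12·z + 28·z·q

Group as (28·z·q + 12·z) + (21·q + 9) = 4·z·(7·q + 3) + 3·(7·q + 3).
Both groups share the factor (7·q + 3).

(4·z + 3)·(7·q + 3)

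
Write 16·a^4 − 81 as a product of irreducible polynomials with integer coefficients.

(2·a + 3)·(2·a − 3)·(4·a^2 + 9)

(2·a)⁴ − (3)⁴ = ((2·a)² − (3)²)((2·a)² + (3)²); the first factor splits again, the second (4·a^2 + 9) is irreducible.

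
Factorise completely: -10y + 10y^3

Every term has a factor of 10y. Then y^2 - 1 = (y)² − (1)².

10y(y + 1)(y - 1)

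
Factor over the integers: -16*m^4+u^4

Write as (u^2)² − (4*m^2)², then factor u^2-4*m^2 once more.

(u-2*m)*(u+2*m)*(u^2+4*m^2)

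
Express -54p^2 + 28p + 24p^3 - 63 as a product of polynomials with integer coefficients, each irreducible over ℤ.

Group as (24p^3 + 28p) + (-54p^2 - 63) = 4p(6p^2 + 7) - 9(6p^2 + 7).
Both groups share the factor (6p^2 + 7).

(4p - 9)(6p^2 + 7)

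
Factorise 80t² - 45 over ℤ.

Pull out the common factor 5; 16t² - 9 is a difference of squares.

5(4t + 3)(4t - 3)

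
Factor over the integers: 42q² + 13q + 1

Need a pair with product 42·1 = 42 and sum 13: that's 6 and 7.
Split the middle term: 42q² + 6q + 7q + 1 = 6q(7q + 1) + (7q + 1).

(6q + 1)(7q + 1)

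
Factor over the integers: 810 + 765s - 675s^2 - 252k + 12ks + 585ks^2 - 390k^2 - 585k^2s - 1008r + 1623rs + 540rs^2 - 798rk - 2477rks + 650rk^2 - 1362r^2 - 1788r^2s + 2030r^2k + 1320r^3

Group: 12r(110r^2 + 50rk - 149rs + 24r - 45ks - 30k + 45s^2 - 51s - 54) + (13k - 15)(110r^2 + 50rk - 149rs + 24r - 45ks - 30k + 45s^2 - 51s - 54); both groups contain (110r^2 + 50rk - 149rs + 24r - 45ks - 30k + 45s^2 - 51s - 54), so (12r + 13k - 15) is a factor with cofactor 110r^2 + 50rk - 149rs + 24r - 45ks - 30k + 45s^2 - 51s - 54.
The cofactor groups again: 110r^2 + 50rk - 149rs + 24r - 45ks - 30k + 45s^2 - 51s - 54 = 10r(11r + 5k - 5s + 9) + (-9s - 6)(11r + 5k - 5s + 9); both groups contain (11r + 5k - 5s + 9), giving (10r - 9s - 6)(11r + 5k - 5s + 9).

(10r - 9s - 6)(12r + 13k - 15)(11r + 5k - 5s + 9)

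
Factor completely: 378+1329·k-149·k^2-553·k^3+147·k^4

(3·k-7)·(7·k+2)·(7·k+9)·(k-3)

By the rational root theorem, k = -2/7 is a root, giving the factor (7·k+2) and quotient 21·k^3-85·k^2+3·k+189.
Continuing, k = 7/3 is a root, so (3·k-7) is a factor; dividing leaves 7·k^2-12·k-27.
The remaining quadratic factors as (k-3)(7·k+9).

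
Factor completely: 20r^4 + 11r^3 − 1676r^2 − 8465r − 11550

(4r + 15)(5r + 14)(r + 5)(r − 11)

By the rational root theorem, r = −15/4 is a root, so (4r + 15) is a factor; dividing leaves 5r^3 − 16r^2 − 359r − 770.
Continuing, r = −14/5 is a root, so (5r + 14) is a factor; dividing leaves r^2 − 6r − 55.
The remaining quadratic factors as (r + 5)(r − 11).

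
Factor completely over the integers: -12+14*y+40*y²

2*(4*y+3)*(5*y-2)

Pull out the common factor 2, then factor the remaining trinomial.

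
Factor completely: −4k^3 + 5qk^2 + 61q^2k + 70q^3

(5q − k)(7q + 4k)(2q + k)

Group: 2q(35q^2 + 13qk − 4k^2) + k(35q^2 + 13qk − 4k^2); both groups contain (35q^2 + 13qk − 4k^2), so (2q + k) is a factor with cofactor 35q^2 + 13qk − 4k^2.
The cofactor groups again: 35q^2 + 13qk − 4k^2 = 7q(5q − k) + 4k(5q − k); both groups contain (5q − k), giving (7q + 4k)(5q − k).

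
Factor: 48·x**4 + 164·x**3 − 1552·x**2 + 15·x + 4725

(2·x + 15)·(2·x − 7)·(3·x + 5)·(4·x − 9)

Trying the rational-root candidates, x = −5/3 is a root, giving the factor (3·x + 5) and quotient 16·x**3 + 28·x**2 − 564·x + 945.
Then x = −15/2 is a root, so (2·x + 15) divides it; the quotient is 8·x**2 − 46·x + 63.
The remaining quadratic factors as (2·x − 7)(4·x − 9).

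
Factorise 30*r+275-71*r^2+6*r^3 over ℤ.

(2*r-5)*(3*r+5)*(r-11)

Among the possible rational roots, r = 5/2 is a root, giving the factor (2*r-5) and quotient 3*r^2-28*r-55.
The remaining quadratic factors as (3*r+5)(r-11).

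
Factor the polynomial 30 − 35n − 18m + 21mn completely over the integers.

(3m − 5)(7n − 6)

Group as (21mn − 18m) + (−35n + 30) = 3m(7n − 6) − 5(7n − 6).
Both groups share the factor (7n − 6).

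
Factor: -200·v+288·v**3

8·v·(6·v+5)·(6·v-5)

Every term has a factor of 8·v. Then 36·v**2-25 = (6·v)² − (5)².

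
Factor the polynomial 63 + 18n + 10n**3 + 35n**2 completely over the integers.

(2n + 7)(5n**2 + 9)

Group as (10n**3 + 18n) + (35n**2 + 63) = 2n(5n**2 + 9) + 7(5n**2 + 9).
Both groups share the factor (5n**2 + 9).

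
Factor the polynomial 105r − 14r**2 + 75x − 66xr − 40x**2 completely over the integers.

−(8x + 2r − 15)(5x + 7r)

Group: −8x(5x + 7r) + (−2r + 15)(5x + 7r); both groups contain (5x + 7r).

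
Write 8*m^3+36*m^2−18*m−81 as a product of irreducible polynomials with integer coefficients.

(2*m+3)*(2*m+9)*(2*m−3)

Group as (8*m^3−18*m) + (36*m^2−81) = 2*m*(4*m^2−9) + 9*(4*m^2−9).
Both groups share the factor (4*m^2−9).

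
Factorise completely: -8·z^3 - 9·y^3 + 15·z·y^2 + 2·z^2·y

-(4·z - 3·y)·(z - y)·(2·z + 3·y)

Group: 4·z·(-2·z^2 - z·y + 3·y^2) - 3·y·(-2·z^2 - z·y + 3·y^2); both groups contain (-2·z^2 - z·y + 3·y^2), so (4·z - 3·y) is a factor with cofactor -2·z^2 - z·y + 3·y^2.
The cofactor groups again: -2·z^2 - z·y + 3·y^2 = -2·z·(z - y) - 3·y·(z - y); both groups contain (z - y), giving -(2·z + 3·y)·(z - y).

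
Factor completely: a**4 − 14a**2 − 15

(a**2 + 1)(a**2 − 15)

Substitute u = a**2 to get a quadratic in u, then factor.
a**2 + 1 is irreducible over ℤ (sum of squares).
a**2 − 15 is irreducible over ℤ (15 is not a perfect square).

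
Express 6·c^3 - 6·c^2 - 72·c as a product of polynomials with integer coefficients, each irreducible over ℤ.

6·c·(c + 3)·(c - 4)

Pull out the common factor 6·c, then factor the remaining trinomial.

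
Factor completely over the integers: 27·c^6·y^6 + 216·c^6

27·c^6·(y^2 + 2)·(y^4 - 2·y^2 + 4)

Factor out 27·c^6 first: what remains is y^6 + 8.
Recognize a sum of cubes with the parts y^2 and 2.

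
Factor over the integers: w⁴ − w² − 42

(w² + 6)*(w² − 7)

Substitute u = w² to get a quadratic in u, then factor.
w² + 6 is irreducible over ℤ (always positive, so no real roots).
w² − 7 is irreducible over ℤ (7 is not a perfect square).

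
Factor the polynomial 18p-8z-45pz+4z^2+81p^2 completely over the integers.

(9p-4z)(9p-z+2)

Group: 9p(9p-z+2) - 4z(9p-z+2); both groups contain (9p-z+2).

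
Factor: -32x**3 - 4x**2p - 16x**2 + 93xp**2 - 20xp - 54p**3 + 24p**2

Group: 8x(-4x**2 - 5xp + 6p**2) + (-9p + 4)(-4x**2 - 5xp + 6p**2); both groups contain (-4x**2 - 5xp + 6p**2), so (8x - 9p + 4) is a factor with cofactor -4x**2 - 5xp + 6p**2.
The cofactor groups again: -4x**2 - 5xp + 6p**2 = -x(4x - 3p) - 2p(4x - 3p); both groups contain (4x - 3p), giving -(x + 2p)(4x - 3p).

-(4x - 3p)(8x - 9p + 4)(x + 2p)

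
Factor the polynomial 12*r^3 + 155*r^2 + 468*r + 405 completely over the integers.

Testing divisors of the constant over divisors of the leading coefficient, r = −5/3 is a root, so (3*r + 5) is a factor; dividing leaves 4*r^2 + 45*r + 81.
The remaining quadratic factors as (4*r + 9)(r + 9).

(3*r + 5)*(4*r + 9)*(r + 9)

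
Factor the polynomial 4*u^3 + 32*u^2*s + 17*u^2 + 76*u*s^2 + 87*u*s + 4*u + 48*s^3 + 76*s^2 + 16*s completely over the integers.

(u + 3*s + 4)*(4*u + 4*s + 1)*(u + 4*s)

Group: 4*u*(u^2 + 7*u*s + 4*u + 12*s^2 + 16*s) + (4*s + 1)*(u^2 + 7*u*s + 4*u + 12*s^2 + 16*s); both groups contain (u^2 + 7*u*s + 4*u + 12*s^2 + 16*s), so (4*u + 4*s + 1) is a factor with cofactor u^2 + 7*u*s + 4*u + 12*s^2 + 16*s.
The cofactor groups again: u^2 + 7*u*s + 4*u + 12*s^2 + 16*s = u*(u + 3*s + 4) + 4*s*(u + 3*s + 4); both groups contain (u + 3*s + 4), giving (u + 4*s)*(u + 3*s + 4).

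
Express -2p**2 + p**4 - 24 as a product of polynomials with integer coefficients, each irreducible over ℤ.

(p**2 + 4)(p**2 - 6)

Substitute u = p**2 to get a quadratic in u, then factor.
p**2 - 6 is irreducible over ℤ (6 is not a perfect square).
p**2 + 4 is irreducible over ℤ (sum of squares).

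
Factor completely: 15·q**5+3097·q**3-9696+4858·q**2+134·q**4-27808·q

Among the possible rational roots, q = -1/3 is a root, so (3·q+1) is a factor; dividing leaves 5·q**4+43·q**3+1018·q**2+1280·q-9696.
Continuing, q = -4 is a root, so (q+4) is a factor; dividing leaves 5·q**3+23·q**2+926·q-2424.
Then q = 12/5 is a root, so (5·q-12) is a factor; dividing leaves q**2+7·q+202.
The quadratic q**2+7·q+202 has discriminant -759 < 0 and is irreducible over ℤ.

(3·q+1)·(5·q-12)·(q+4)·(q**2+7·q+202)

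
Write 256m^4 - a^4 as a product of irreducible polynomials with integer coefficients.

Difference of squares twice: with A = 4m and B = a, A⁴ − B⁴ = (A² − B²)(A² + B²), and A² − B² factors again.

(4m - a)(4m + a)(16m^2 + a^2)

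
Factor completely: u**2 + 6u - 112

Two integers with product -112 and sum 6 are 14 and -8.

(u + 14)(u - 8)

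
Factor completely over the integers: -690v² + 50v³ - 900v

Pull out the common factor 10v, then factor the remaining trinomial.

10v(5v + 6)(v - 15)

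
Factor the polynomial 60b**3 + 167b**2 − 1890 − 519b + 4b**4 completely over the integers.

Testing divisors of the constant over divisors of the leading coefficient, b = −9/2 is a root, so (2b + 9) is a factor; dividing leaves 2b**3 + 21b**2 − 11b − 210.
Continuing, b = −10 is a root, so (b + 10) is a factor; dividing leaves 2b**2 + b − 21.
The remaining quadratic factors as (2b + 7)(b − 3).

(2b + 7)(2b + 9)(b + 10)(b − 3)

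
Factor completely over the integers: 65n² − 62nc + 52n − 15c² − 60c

Group: 5n(13n − 15c) + (c + 4)(13n − 15c); both groups contain (13n − 15c).

(13n − 15c)(5n + c + 4)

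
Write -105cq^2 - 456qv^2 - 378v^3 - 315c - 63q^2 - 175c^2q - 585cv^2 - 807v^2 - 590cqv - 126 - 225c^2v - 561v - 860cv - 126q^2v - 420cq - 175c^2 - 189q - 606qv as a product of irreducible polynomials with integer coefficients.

-(5c + 3q + 7v + 6)(5c + 6v + 3)(7q + 9v + 7)

Group: 5c(-35cq - 45cv - 35c - 21q^2 - 76qv - 63q - 63v^2 - 103v - 42) + (6v + 3)(-35cq - 45cv - 35c - 21q^2 - 76qv - 63q - 63v^2 - 103v - 42); both groups contain (-35cq - 45cv - 35c - 21q^2 - 76qv - 63q - 63v^2 - 103v - 42), so (5c + 6v + 3) is a factor with cofactor -35cq - 45cv - 35c - 21q^2 - 76qv - 63q - 63v^2 - 103v - 42.
The cofactor groups again: -35cq - 45cv - 35c - 21q^2 - 76qv - 63q - 63v^2 - 103v - 42 = -5c(7q + 9v + 7) + (-3q - 7v - 6)(7q + 9v + 7); both groups contain (7q + 9v + 7), giving -(5c + 3q + 7v + 6)(7q + 9v + 7).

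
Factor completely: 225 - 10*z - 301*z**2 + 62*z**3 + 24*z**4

(4*z - 9)*(6*z + 5)*(z + 5)*(z - 1)

By the rational root theorem, z = 9/4 is a root, giving the factor (4*z - 9) and quotient 6*z**3 + 29*z**2 - 10*z - 25.
Continuing, z = -5 is a root, so (z + 5) is a factor; dividing leaves 6*z**2 - z - 5.
The remaining quadratic factors as (z - 1)(6*z + 5).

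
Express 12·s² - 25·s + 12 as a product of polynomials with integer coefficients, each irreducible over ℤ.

(3·s - 4)·(4·s - 3)

Need a pair with product 12·12 = 144 and sum -25: that's -9 and -16.
Split the middle term: 12·s² - 9·s - 16·s + 12 = 3·s·(4·s - 3) - 4·(4·s - 3).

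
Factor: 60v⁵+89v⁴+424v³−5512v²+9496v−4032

(3v−2)(4v−9)(5v−8)(v²+6v+28)

Among the possible rational roots, v = 2/3 is a root, so (3v−2) divides it; the quotient is 20v⁴+43v³+170v²−1724v+2016.
Continuing, v = 9/4 is a root, so (4v−9) is a factor; dividing leaves 5v³+22v²+92v−224.
Then v = 8/5 is a root, giving the factor (5v−8) and quotient v²+6v+28.
The quadratic v²+6v+28 has discriminant −76 < 0 and is irreducible over ℤ.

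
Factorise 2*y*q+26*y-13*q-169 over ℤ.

(2*y-13)*(q+13)

Group as (2*y*q+26*y) + (-13*q-169) = 2*y*(q+13) - 13*(q+13).
Both groups share the factor (q+13).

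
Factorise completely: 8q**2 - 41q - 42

(8q + 7)(q - 6)

Need a pair with product 8·(-42) = -336 and sum -41: that's 7 and -48.
Split the middle term: 8q**2 + 7q - 48q - 42 = q(8q + 7) - 6(8q + 7).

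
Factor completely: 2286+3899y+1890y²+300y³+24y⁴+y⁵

Testing divisors of the constant over divisors of the leading coefficient, y = −1 is a root, so (y+1) is a factor; dividing leaves y⁴+23y³+277y²+1613y+2286.
Continuing, y = −9 is a root, so (y+9) divides it; the quotient is y³+14y²+151y+254.
Then y = −2 is a root, giving the factor (y+2) and quotient y²+12y+127.
The quadratic y²+12y+127 has discriminant −364 < 0 and is irreducible over ℤ.

(y+1)(y+2)(y+9)(y²+12y+127)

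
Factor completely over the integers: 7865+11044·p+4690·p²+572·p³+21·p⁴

(3·p+5)·(7·p+11)·(p+11)·(p+13)

Trying the rational-root candidates, p = -11/7 is a root, so (7·p+11) is a factor; dividing leaves 3·p³+77·p²+549·p+715.
Next, p = -11 is a root, so (p+11) is a factor; dividing leaves 3·p²+44·p+65.
The remaining quadratic factors as (3·p+5)(p+13).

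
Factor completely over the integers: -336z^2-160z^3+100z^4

Pull out the common factor 4z^2, then factor the remaining trinomial.

4z^2(5z+6)(5z-14)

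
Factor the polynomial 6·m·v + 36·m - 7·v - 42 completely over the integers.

Group as (6·m·v + 36·m) + (-7·v - 42) = 6·m·(v + 6) - 7·(v + 6).
Both groups share the factor (v + 6).

(6·m - 7)·(v + 6)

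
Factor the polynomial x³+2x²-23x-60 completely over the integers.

Trying the rational-root candidates, x = 5 is a root, so (x-5) divides it; the quotient is x²+7x+12.
The remaining quadratic factors as (x+4)(x+3).

(x+3)(x+4)(x-5)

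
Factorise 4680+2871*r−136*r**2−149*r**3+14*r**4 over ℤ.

Trying the rational-root candidates, r = 15/2 is a root, so (2*r−15) divides it; the quotient is 7*r**3−22*r**2−233*r−312.
Next, r = −13/7 is a root, giving the factor (7*r+13) and quotient r**2−5*r−24.
The remaining quadratic factors as (r−8)(r+3).

(2*r−15)*(7*r+13)*(r+3)*(r−8)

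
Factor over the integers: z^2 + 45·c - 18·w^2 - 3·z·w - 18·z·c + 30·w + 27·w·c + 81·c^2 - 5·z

Group: z·(z + 3·w - 9·c - 5) + (-6·w - 9·c)·(z + 3·w - 9·c - 5); both groups contain (z + 3·w - 9·c - 5).

(z + 3·w - 9·c - 5)·(z - 6·w - 9·c)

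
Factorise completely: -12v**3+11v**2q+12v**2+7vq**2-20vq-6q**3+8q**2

Group: v(-12v**2-vq+12v+6q**2-8q) - q(-12v**2-vq+12v+6q**2-8q); both groups contain (-12v**2-vq+12v+6q**2-8q), so (v-q) is a factor with cofactor -12v**2-vq+12v+6q**2-8q.
The cofactor groups again: -12v**2-vq+12v+6q**2-8q = -3v(4v+3q-4) + 2q(4v+3q-4); both groups contain (4v+3q-4), giving -(3v-2q)(4v+3q-4).

-(3v-2q)(v-q)(4v+3q-4)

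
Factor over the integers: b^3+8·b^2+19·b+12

By the rational root theorem, b = -4 is a root, giving the factor (b+4) and quotient b^2+4·b+3.
The remaining quadratic factors as (b+3)(b+1).

(b+1)·(b+3)·(b+4)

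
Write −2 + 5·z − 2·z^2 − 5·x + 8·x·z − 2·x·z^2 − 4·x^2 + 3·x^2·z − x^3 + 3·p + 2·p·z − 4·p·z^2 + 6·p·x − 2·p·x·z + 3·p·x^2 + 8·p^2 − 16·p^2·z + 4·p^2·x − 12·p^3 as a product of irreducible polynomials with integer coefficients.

−(2·p + x + 1)·(2·p − x + 2·z − 1)·(3·p − x + z − 2)

Group: 2·p·(−6·p^2 − p·x − 2·p·z + p + x^2 − x·z + 3·x − z + 2) + (−x + 2·z − 1)·(−6·p^2 − p·x − 2·p·z + p + x^2 − x·z + 3·x − z + 2); both groups contain (−6·p^2 − p·x − 2·p·z + p + x^2 − x·z + 3·x − z + 2), so (2·p − x + 2·z − 1) is a factor with cofactor −6·p^2 − p·x − 2·p·z + p + x^2 − x·z + 3·x − z + 2.
The cofactor groups again: −6·p^2 − p·x − 2·p·z + p + x^2 − x·z + 3·x − z + 2 = −3·p·(2·p + x + 1) + (x − z + 2)·(2·p + x + 1); both groups contain (2·p + x + 1), giving −(3·p − x + z − 2)·(2·p + x + 1).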